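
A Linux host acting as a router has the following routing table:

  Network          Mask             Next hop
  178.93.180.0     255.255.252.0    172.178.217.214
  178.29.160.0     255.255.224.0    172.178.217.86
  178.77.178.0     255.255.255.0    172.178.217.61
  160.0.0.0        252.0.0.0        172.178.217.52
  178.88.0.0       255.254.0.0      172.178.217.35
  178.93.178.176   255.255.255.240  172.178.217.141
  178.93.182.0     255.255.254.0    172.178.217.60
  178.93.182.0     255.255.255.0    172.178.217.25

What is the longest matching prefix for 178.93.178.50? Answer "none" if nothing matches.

178.93.178.50 is outside every listed prefix and there is no default route.

none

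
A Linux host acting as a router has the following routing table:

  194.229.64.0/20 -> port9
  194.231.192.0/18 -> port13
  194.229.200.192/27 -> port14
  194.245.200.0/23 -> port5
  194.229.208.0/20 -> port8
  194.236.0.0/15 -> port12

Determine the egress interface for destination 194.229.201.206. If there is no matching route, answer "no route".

No entry's prefix contains 194.229.201.206; there is no default route.

no route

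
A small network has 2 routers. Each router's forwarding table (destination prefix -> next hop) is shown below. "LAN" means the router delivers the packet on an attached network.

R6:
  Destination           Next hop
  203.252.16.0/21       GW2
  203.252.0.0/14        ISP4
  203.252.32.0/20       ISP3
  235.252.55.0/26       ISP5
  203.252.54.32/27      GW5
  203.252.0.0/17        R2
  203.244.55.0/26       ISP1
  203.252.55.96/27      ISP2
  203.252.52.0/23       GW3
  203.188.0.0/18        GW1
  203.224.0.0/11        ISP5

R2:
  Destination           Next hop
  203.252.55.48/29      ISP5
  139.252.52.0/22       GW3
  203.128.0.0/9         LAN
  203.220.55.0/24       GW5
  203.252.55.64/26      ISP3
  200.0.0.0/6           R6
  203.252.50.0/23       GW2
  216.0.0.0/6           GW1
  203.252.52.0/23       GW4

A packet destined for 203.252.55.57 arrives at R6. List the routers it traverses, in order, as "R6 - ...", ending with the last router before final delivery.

R6 - R2

At R6: longest match for 203.252.55.57 is 203.252.0.0/17 -> R2
At R2: longest match for 203.252.55.57 is 203.128.0.0/9 -> LAN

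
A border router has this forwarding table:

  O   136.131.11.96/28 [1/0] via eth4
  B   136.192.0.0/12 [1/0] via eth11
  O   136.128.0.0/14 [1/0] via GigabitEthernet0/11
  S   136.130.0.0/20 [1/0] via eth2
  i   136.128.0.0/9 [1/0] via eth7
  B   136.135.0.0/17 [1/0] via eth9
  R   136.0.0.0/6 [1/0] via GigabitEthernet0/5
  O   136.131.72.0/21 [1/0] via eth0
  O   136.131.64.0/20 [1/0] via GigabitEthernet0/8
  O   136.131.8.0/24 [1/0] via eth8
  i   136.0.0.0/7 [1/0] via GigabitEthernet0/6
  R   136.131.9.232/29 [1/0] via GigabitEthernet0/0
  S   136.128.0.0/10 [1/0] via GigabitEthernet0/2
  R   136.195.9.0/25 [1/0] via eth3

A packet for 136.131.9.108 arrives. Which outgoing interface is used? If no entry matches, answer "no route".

Routes whose prefix contains 136.131.9.108:
  136.0.0.0/6 (136.0.0.0 - 139.255.255.255) -> GigabitEthernet0/5
  136.0.0.0/7 (136.0.0.0 - 137.255.255.255) -> GigabitEthernet0/6
  136.128.0.0/9 (136.128.0.0 - 136.255.255.255) -> eth7
  136.128.0.0/10 (136.128.0.0 - 136.191.255.255) -> GigabitEthernet0/2
  136.128.0.0/14 (136.128.0.0 - 136.131.255.255) -> GigabitEthernet0/11
More-specific entries that do NOT match:
  136.131.9.232/29 (136.131.9.232 - 136.131.9.239) does not contain 136.131.9.108
  136.131.11.96/28 (136.131.11.96 - 136.131.11.111) does not contain 136.131.9.108
  136.195.9.0/25 (136.195.9.0 - 136.195.9.127) does not contain 136.131.9.108
  136.131.8.0/24 (136.131.8.0 - 136.131.8.255) does not contain 136.131.9.108
  136.131.72.0/21 (136.131.72.0 - 136.131.79.255) does not contain 136.131.9.108
  136.130.0.0/20 (136.130.0.0 - 136.130.15.255) does not contain 136.131.9.108
  136.131.64.0/20 (136.131.64.0 - 136.131.79.255) does not contain 136.131.9.108
  136.135.0.0/17 (136.135.0.0 - 136.135.127.255) does not contain 136.131.9.108
Longest matching prefix is /14 -> interface GigabitEthernet0/11.

GigabitEthernet0/11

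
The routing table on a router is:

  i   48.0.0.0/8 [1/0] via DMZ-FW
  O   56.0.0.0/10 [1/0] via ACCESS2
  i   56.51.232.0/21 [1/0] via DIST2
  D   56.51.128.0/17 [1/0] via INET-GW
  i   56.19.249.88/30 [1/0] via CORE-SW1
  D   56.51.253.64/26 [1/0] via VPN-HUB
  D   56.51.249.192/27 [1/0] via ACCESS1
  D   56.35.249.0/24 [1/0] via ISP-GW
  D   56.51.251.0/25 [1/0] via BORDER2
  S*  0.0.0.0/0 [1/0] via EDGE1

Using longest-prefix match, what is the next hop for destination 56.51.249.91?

INET-GW

Routes whose prefix contains 56.51.249.91:
  0.0.0.0/0 (default, matches everything) -> EDGE1
  56.0.0.0/10 (56.0.0.0 - 56.63.255.255) -> ACCESS2
  56.51.128.0/17 (56.51.128.0 - 56.51.255.255) -> INET-GW
More-specific entries that do NOT match:
  56.19.249.88/30 (56.19.249.88 - 56.19.249.91) does not contain 56.51.249.91
  56.51.249.192/27 (56.51.249.192 - 56.51.249.223) does not contain 56.51.249.91
  56.51.253.64/26 (56.51.253.64 - 56.51.253.127) does not contain 56.51.249.91
  56.51.251.0/25 (56.51.251.0 - 56.51.251.127) does not contain 56.51.249.91
  56.35.249.0/24 (56.35.249.0 - 56.35.249.255) does not contain 56.51.249.91
  56.51.232.0/21 (56.51.232.0 - 56.51.239.255) does not contain 56.51.249.91
Longest matching prefix is /17 -> next hop INET-GW.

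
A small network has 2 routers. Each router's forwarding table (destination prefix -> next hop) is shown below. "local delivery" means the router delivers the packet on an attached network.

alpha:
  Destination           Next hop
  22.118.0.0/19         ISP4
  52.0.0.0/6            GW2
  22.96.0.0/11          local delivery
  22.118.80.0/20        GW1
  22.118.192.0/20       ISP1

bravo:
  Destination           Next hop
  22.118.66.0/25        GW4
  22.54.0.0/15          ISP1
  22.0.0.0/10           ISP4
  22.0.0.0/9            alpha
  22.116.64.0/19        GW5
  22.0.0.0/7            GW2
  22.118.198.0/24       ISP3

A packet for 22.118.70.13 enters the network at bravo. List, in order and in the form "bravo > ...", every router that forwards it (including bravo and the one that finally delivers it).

At bravo: longest match for 22.118.70.13 is 22.0.0.0/9 -> alpha
At alpha: longest match for 22.118.70.13 is 22.96.0.0/11 -> local delivery

bravo > alpha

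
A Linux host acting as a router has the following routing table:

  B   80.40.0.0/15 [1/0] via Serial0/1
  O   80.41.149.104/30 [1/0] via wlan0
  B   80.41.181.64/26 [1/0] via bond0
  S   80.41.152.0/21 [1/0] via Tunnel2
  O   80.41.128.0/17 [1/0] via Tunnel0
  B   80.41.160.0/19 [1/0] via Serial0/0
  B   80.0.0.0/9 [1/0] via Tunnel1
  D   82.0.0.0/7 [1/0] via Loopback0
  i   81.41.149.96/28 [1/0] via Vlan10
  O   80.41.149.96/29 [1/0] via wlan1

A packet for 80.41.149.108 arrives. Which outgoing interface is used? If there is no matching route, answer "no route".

Tunnel0

Routes whose prefix contains 80.41.149.108:
  80.0.0.0/9 (80.0.0.0 - 80.127.255.255) -> Tunnel1
  80.40.0.0/15 (80.40.0.0 - 80.41.255.255) -> Serial0/1
  80.41.128.0/17 (80.41.128.0 - 80.41.255.255) -> Tunnel0
More-specific entries that do NOT match:
  80.41.149.104/30 (80.41.149.104 - 80.41.149.107) does not contain 80.41.149.108
  80.41.149.96/29 (80.41.149.96 - 80.41.149.103) does not contain 80.41.149.108
  81.41.149.96/28 (81.41.149.96 - 81.41.149.111) does not contain 80.41.149.108
  80.41.181.64/26 (80.41.181.64 - 80.41.181.127) does not contain 80.41.149.108
  80.41.152.0/21 (80.41.152.0 - 80.41.159.255) does not contain 80.41.149.108
  80.41.160.0/19 (80.41.160.0 - 80.41.191.255) does not contain 80.41.149.108
Longest matching prefix is /17 -> interface Tunnel0.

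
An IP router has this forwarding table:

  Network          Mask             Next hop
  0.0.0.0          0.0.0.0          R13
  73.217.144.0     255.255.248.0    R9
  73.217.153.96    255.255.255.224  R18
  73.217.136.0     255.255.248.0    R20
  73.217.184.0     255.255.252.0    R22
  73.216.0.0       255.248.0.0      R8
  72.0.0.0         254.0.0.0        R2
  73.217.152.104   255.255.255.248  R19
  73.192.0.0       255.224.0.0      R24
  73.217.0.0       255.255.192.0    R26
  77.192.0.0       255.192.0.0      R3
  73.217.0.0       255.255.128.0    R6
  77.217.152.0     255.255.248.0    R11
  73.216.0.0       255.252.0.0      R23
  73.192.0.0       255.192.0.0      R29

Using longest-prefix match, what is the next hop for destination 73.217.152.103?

Routes whose prefix contains 73.217.152.103:
  0.0.0.0/0 (default, matches everything) -> R13
  72.0.0.0/7 (72.0.0.0 - 73.255.255.255) -> R2
  73.192.0.0/10 (73.192.0.0 - 73.255.255.255) -> R29
  73.192.0.0/11 (73.192.0.0 - 73.223.255.255) -> R24
  73.216.0.0/13 (73.216.0.0 - 73.223.255.255) -> R8
  73.216.0.0/14 (73.216.0.0 - 73.219.255.255) -> R23
More-specific entries that do NOT match:
  73.217.152.104/29 (73.217.152.104 - 73.217.152.111) does not contain 73.217.152.103
  73.217.153.96/27 (73.217.153.96 - 73.217.153.127) does not contain 73.217.152.103
  73.217.184.0/22 (73.217.184.0 - 73.217.187.255) does not contain 73.217.152.103
  73.217.144.0/21 (73.217.144.0 - 73.217.151.255) does not contain 73.217.152.103
  73.217.136.0/21 (73.217.136.0 - 73.217.143.255) does not contain 73.217.152.103
  77.217.152.0/21 (77.217.152.0 - 77.217.159.255) does not contain 73.217.152.103
  73.217.0.0/18 (73.217.0.0 - 73.217.63.255) does not contain 73.217.152.103
  73.217.0.0/17 (73.217.0.0 - 73.217.127.255) does not contain 73.217.152.103
Longest matching prefix is /14 -> next hop R23.

R23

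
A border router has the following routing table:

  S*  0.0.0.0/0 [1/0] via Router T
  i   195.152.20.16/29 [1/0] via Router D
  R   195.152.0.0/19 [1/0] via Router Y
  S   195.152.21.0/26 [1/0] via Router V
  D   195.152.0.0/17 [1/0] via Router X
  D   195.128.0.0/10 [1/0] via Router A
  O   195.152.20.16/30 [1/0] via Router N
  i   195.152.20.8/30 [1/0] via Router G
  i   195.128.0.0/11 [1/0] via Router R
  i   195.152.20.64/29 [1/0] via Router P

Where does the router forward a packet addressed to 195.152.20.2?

Router Y

Routes whose prefix contains 195.152.20.2:
  0.0.0.0/0 (default, matches everything) -> Router T
  195.128.0.0/10 (195.128.0.0 - 195.191.255.255) -> Router A
  195.128.0.0/11 (195.128.0.0 - 195.159.255.255) -> Router R
  195.152.0.0/17 (195.152.0.0 - 195.152.127.255) -> Router X
  195.152.0.0/19 (195.152.0.0 - 195.152.31.255) -> Router Y
More-specific entries that do NOT match:
  195.152.20.16/30 (195.152.20.16 - 195.152.20.19) does not contain 195.152.20.2
  195.152.20.8/30 (195.152.20.8 - 195.152.20.11) does not contain 195.152.20.2
  195.152.20.16/29 (195.152.20.16 - 195.152.20.23) does not contain 195.152.20.2
  195.152.20.64/29 (195.152.20.64 - 195.152.20.71) does not contain 195.152.20.2
  195.152.21.0/26 (195.152.21.0 - 195.152.21.63) does not contain 195.152.20.2
Longest matching prefix is /19 -> next hop Router Y.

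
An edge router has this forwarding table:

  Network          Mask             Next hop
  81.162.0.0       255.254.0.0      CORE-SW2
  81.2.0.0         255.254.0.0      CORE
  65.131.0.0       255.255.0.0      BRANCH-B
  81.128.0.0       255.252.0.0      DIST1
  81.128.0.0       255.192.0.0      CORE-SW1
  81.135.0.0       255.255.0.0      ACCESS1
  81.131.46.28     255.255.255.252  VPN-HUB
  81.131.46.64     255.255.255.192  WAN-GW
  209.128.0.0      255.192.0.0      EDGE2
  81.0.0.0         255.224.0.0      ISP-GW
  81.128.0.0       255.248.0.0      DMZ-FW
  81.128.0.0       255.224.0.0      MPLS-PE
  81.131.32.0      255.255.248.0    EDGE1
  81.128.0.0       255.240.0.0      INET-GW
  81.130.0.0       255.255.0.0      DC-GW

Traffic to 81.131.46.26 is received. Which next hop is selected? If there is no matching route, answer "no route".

Routes whose prefix contains 81.131.46.26:
  81.128.0.0/10 (81.128.0.0 - 81.191.255.255) -> CORE-SW1
  81.128.0.0/11 (81.128.0.0 - 81.159.255.255) -> MPLS-PE
  81.128.0.0/12 (81.128.0.0 - 81.143.255.255) -> INET-GW
  81.128.0.0/13 (81.128.0.0 - 81.135.255.255) -> DMZ-FW
  81.128.0.0/14 (81.128.0.0 - 81.131.255.255) -> DIST1
More-specific entries that do NOT match:
  81.131.46.28/30 (81.131.46.28 - 81.131.46.31) does not contain 81.131.46.26
  81.131.46.64/26 (81.131.46.64 - 81.131.46.127) does not contain 81.131.46.26
  81.131.32.0/21 (81.131.32.0 - 81.131.39.255) does not contain 81.131.46.26
  65.131.0.0/16 (65.131.0.0 - 65.131.255.255) does not contain 81.131.46.26
  81.135.0.0/16 (81.135.0.0 - 81.135.255.255) does not contain 81.131.46.26
  81.130.0.0/16 (81.130.0.0 - 81.130.255.255) does not contain 81.131.46.26
  81.162.0.0/15 (81.162.0.0 - 81.163.255.255) does not contain 81.131.46.26
  81.2.0.0/15 (81.2.0.0 - 81.3.255.255) does not contain 81.131.46.26
Longest matching prefix is /14 -> next hop DIST1.

DIST1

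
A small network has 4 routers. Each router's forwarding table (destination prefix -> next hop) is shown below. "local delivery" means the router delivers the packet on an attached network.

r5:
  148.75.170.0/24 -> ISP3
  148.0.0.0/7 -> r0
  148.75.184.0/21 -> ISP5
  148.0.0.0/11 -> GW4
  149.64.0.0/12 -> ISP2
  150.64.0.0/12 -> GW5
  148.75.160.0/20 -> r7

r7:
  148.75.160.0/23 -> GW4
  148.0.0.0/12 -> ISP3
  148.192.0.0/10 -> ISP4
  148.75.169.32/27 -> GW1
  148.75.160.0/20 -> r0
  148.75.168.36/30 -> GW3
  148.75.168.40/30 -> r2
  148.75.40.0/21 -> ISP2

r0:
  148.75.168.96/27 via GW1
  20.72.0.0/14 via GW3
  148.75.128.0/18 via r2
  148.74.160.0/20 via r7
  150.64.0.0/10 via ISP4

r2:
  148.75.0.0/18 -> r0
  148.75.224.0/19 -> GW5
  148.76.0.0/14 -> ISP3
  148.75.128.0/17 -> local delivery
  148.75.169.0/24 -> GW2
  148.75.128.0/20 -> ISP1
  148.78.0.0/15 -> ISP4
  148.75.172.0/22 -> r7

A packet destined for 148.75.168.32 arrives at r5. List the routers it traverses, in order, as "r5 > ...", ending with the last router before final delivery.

At r5: longest match for 148.75.168.32 is 148.75.160.0/20 -> r7
At r7: longest match for 148.75.168.32 is 148.75.160.0/20 -> r0
At r0: longest match for 148.75.168.32 is 148.75.128.0/18 -> r2
At r2: longest match for 148.75.168.32 is 148.75.128.0/17 -> local delivery

r5 > r7 > r0 > r2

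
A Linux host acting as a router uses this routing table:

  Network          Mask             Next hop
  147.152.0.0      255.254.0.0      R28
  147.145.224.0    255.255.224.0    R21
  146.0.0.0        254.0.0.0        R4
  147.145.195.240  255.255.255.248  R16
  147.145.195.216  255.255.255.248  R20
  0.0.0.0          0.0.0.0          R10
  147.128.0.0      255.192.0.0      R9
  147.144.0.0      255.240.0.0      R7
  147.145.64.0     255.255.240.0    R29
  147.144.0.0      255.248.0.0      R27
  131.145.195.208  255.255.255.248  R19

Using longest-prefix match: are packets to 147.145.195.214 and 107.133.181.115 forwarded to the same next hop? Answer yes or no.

147.145.195.214: longest match 147.144.0.0/13 -> R27
107.133.181.115: longest match 0.0.0.0/0 -> R10

no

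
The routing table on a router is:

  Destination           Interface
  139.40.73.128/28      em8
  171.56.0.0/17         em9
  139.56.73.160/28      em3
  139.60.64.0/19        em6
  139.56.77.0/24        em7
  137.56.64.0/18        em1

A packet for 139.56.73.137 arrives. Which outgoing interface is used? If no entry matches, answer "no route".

no route

No entry's prefix contains 139.56.73.137; there is no default route.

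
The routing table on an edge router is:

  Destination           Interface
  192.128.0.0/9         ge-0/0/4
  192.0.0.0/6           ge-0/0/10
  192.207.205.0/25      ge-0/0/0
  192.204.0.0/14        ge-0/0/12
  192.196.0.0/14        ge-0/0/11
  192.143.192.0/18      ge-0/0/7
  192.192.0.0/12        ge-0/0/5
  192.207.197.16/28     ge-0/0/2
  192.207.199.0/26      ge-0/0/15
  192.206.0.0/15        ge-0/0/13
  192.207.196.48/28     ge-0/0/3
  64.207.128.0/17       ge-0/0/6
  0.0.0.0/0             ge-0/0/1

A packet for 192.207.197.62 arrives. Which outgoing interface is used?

Routes whose prefix contains 192.207.197.62:
  0.0.0.0/0 (default, matches everything) -> ge-0/0/1
  192.0.0.0/6 (192.0.0.0 - 195.255.255.255) -> ge-0/0/10
  192.128.0.0/9 (192.128.0.0 - 192.255.255.255) -> ge-0/0/4
  192.192.0.0/12 (192.192.0.0 - 192.207.255.255) -> ge-0/0/5
  192.204.0.0/14 (192.204.0.0 - 192.207.255.255) -> ge-0/0/12
  192.206.0.0/15 (192.206.0.0 - 192.207.255.255) -> ge-0/0/13
More-specific entries that do NOT match:
  192.207.197.16/28 (192.207.197.16 - 192.207.197.31) does not contain 192.207.197.62
  192.207.196.48/28 (192.207.196.48 - 192.207.196.63) does not contain 192.207.197.62
  192.207.199.0/26 (192.207.199.0 - 192.207.199.63) does not contain 192.207.197.62
  192.207.205.0/25 (192.207.205.0 - 192.207.205.127) does not contain 192.207.197.62
  192.143.192.0/18 (192.143.192.0 - 192.143.255.255) does not contain 192.207.197.62
  64.207.128.0/17 (64.207.128.0 - 64.207.255.255) does not contain 192.207.197.62
Longest matching prefix is /15 -> interface ge-0/0/13.

ge-0/0/13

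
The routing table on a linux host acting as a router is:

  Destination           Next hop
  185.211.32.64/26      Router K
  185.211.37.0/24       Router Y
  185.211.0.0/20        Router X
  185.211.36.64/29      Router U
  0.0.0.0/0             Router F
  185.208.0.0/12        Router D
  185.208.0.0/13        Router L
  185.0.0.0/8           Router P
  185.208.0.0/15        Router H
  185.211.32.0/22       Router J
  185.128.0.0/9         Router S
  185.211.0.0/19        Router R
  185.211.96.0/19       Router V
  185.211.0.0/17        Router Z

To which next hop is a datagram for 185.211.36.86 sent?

Router Z

Routes whose prefix contains 185.211.36.86:
  0.0.0.0/0 (default, matches everything) -> Router F
  185.0.0.0/8 (185.0.0.0 - 185.255.255.255) -> Router P
  185.128.0.0/9 (185.128.0.0 - 185.255.255.255) -> Router S
  185.208.0.0/12 (185.208.0.0 - 185.223.255.255) -> Router D
  185.208.0.0/13 (185.208.0.0 - 185.215.255.255) -> Router L
  185.211.0.0/17 (185.211.0.0 - 185.211.127.255) -> Router Z
More-specific entries that do NOT match:
  185.211.36.64/29 (185.211.36.64 - 185.211.36.71) does not contain 185.211.36.86
  185.211.32.64/26 (185.211.32.64 - 185.211.32.127) does not contain 185.211.36.86
  185.211.37.0/24 (185.211.37.0 - 185.211.37.255) does not contain 185.211.36.86
  185.211.32.0/22 (185.211.32.0 - 185.211.35.255) does not contain 185.211.36.86
  185.211.0.0/20 (185.211.0.0 - 185.211.15.255) does not contain 185.211.36.86
  185.211.0.0/19 (185.211.0.0 - 185.211.31.255) does not contain 185.211.36.86
  185.211.96.0/19 (185.211.96.0 - 185.211.127.255) does not contain 185.211.36.86
Longest matching prefix is /17 -> next hop Router Z.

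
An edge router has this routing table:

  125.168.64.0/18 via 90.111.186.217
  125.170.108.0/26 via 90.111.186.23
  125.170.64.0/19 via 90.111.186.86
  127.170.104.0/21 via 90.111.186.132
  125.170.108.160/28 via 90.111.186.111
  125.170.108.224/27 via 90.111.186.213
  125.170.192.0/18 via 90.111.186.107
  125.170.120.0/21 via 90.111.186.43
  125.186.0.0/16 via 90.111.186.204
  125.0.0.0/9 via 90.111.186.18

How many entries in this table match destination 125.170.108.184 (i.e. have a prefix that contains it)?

No listed prefix contains 125.170.108.184.
Total matching entries: 0.

0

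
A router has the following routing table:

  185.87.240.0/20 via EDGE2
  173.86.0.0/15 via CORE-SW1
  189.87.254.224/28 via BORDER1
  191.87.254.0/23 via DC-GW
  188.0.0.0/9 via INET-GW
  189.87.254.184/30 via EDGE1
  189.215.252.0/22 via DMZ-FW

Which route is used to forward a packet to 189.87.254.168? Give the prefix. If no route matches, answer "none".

none

189.87.254.168 is outside every listed prefix and there is no default route.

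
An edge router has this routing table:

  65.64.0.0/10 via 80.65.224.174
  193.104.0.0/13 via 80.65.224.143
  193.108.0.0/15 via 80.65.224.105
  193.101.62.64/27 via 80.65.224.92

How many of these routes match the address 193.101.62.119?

No listed prefix contains 193.101.62.119.
Total matching entries: 0.

0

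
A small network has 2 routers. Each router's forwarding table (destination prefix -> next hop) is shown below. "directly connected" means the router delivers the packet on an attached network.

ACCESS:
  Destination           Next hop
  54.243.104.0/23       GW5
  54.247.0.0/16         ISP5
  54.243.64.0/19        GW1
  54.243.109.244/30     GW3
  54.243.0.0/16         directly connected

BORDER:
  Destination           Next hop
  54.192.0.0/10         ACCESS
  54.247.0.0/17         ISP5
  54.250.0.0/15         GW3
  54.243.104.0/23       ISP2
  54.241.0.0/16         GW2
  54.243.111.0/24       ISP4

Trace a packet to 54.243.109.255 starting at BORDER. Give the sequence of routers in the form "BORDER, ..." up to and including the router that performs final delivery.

At BORDER: longest match for 54.243.109.255 is 54.192.0.0/10 -> ACCESS
At ACCESS: longest match for 54.243.109.255 is 54.243.0.0/16 -> directly connected

BORDER, ACCESS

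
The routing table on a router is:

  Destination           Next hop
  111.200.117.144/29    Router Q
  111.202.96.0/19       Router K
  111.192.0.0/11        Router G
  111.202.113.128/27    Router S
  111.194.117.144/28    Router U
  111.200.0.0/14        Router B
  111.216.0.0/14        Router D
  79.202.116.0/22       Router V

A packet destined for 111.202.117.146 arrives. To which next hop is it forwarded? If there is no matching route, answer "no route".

Router K

Routes whose prefix contains 111.202.117.146:
  111.192.0.0/11 (111.192.0.0 - 111.223.255.255) -> Router G
  111.200.0.0/14 (111.200.0.0 - 111.203.255.255) -> Router B
  111.202.96.0/19 (111.202.96.0 - 111.202.127.255) -> Router K
More-specific entries that do NOT match:
  111.200.117.144/29 (111.200.117.144 - 111.200.117.151) does not contain 111.202.117.146
  111.194.117.144/28 (111.194.117.144 - 111.194.117.159) does not contain 111.202.117.146
  111.202.113.128/27 (111.202.113.128 - 111.202.113.159) does not contain 111.202.117.146
  79.202.116.0/22 (79.202.116.0 - 79.202.119.255) does not contain 111.202.117.146
Longest matching prefix is /19 -> next hop Router K.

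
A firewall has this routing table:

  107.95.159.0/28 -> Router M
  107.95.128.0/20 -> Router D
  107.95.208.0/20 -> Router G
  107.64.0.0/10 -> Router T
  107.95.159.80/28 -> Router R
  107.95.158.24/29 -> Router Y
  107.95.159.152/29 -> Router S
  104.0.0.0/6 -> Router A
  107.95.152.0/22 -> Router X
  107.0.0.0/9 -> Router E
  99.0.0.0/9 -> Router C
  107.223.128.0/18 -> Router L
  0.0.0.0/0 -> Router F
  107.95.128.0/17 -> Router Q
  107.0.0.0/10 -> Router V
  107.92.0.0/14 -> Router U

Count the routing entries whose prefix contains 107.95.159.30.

6

Prefixes containing 107.95.159.30:
  0.0.0.0/0 (default, matches everything)
  104.0.0.0/6 (104.0.0.0 - 107.255.255.255)
  107.0.0.0/9 (107.0.0.0 - 107.127.255.255)
  107.64.0.0/10 (107.64.0.0 - 107.127.255.255)
  107.92.0.0/14 (107.92.0.0 - 107.95.255.255)
  107.95.128.0/17 (107.95.128.0 - 107.95.255.255)
Total matching entries: 6.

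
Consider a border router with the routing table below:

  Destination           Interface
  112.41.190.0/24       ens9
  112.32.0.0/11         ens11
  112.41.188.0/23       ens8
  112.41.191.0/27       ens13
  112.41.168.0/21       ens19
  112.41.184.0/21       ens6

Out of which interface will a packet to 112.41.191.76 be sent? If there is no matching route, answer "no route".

Routes whose prefix contains 112.41.191.76:
  112.32.0.0/11 (112.32.0.0 - 112.63.255.255) -> ens11
  112.41.184.0/21 (112.41.184.0 - 112.41.191.255) -> ens6
More-specific entries that do NOT match:
  112.41.191.0/27 (112.41.191.0 - 112.41.191.31) does not contain 112.41.191.76
  112.41.190.0/24 (112.41.190.0 - 112.41.190.255) does not contain 112.41.191.76
  112.41.188.0/23 (112.41.188.0 - 112.41.189.255) does not contain 112.41.191.76
Longest matching prefix is /21 -> interface ens6.

ens6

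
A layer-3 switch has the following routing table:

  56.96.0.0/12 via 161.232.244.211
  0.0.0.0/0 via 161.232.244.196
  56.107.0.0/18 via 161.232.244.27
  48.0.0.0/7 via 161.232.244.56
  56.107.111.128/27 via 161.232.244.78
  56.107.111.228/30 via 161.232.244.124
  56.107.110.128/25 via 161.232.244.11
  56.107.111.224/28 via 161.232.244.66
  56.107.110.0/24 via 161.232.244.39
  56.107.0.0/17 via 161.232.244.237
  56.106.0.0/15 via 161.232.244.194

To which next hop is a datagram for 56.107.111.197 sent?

161.232.244.237

Routes whose prefix contains 56.107.111.197:
  0.0.0.0/0 (default, matches everything) -> 161.232.244.196
  56.96.0.0/12 (56.96.0.0 - 56.111.255.255) -> 161.232.244.211
  56.106.0.0/15 (56.106.0.0 - 56.107.255.255) -> 161.232.244.194
  56.107.0.0/17 (56.107.0.0 - 56.107.127.255) -> 161.232.244.237
More-specific entries that do NOT match:
  56.107.111.228/30 (56.107.111.228 - 56.107.111.231) does not contain 56.107.111.197
  56.107.111.224/28 (56.107.111.224 - 56.107.111.239) does not contain 56.107.111.197
  56.107.111.128/27 (56.107.111.128 - 56.107.111.159) does not contain 56.107.111.197
  56.107.110.128/25 (56.107.110.128 - 56.107.110.255) does not contain 56.107.111.197
  56.107.110.0/24 (56.107.110.0 - 56.107.110.255) does not contain 56.107.111.197
  56.107.0.0/18 (56.107.0.0 - 56.107.63.255) does not contain 56.107.111.197
Longest matching prefix is /17 -> next hop 161.232.244.237.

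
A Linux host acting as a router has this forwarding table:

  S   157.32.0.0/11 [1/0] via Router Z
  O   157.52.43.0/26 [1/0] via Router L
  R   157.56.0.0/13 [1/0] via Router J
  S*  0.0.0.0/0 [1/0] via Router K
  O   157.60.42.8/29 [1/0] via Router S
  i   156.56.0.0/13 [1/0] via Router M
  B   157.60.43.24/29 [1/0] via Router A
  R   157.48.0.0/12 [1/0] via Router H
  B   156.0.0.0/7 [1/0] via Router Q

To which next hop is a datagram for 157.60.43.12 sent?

Router J

Routes whose prefix contains 157.60.43.12:
  0.0.0.0/0 (default, matches everything) -> Router K
  156.0.0.0/7 (156.0.0.0 - 157.255.255.255) -> Router Q
  157.32.0.0/11 (157.32.0.0 - 157.63.255.255) -> Router Z
  157.48.0.0/12 (157.48.0.0 - 157.63.255.255) -> Router H
  157.56.0.0/13 (157.56.0.0 - 157.63.255.255) -> Router J
More-specific entries that do NOT match:
  157.60.42.8/29 (157.60.42.8 - 157.60.42.15) does not contain 157.60.43.12
  157.60.43.24/29 (157.60.43.24 - 157.60.43.31) does not contain 157.60.43.12
  157.52.43.0/26 (157.52.43.0 - 157.52.43.63) does not contain 157.60.43.12
Longest matching prefix is /13 -> next hop Router J.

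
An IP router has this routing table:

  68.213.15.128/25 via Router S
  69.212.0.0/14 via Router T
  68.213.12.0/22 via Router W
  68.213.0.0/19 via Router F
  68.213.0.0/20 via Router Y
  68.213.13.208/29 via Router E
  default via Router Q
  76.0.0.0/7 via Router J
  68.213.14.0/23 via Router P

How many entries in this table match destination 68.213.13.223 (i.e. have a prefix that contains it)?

Prefixes containing 68.213.13.223:
  0.0.0.0/0 (default, matches everything)
  68.213.0.0/19 (68.213.0.0 - 68.213.31.255)
  68.213.0.0/20 (68.213.0.0 - 68.213.15.255)
  68.213.12.0/22 (68.213.12.0 - 68.213.15.255)
Total matching entries: 4.

4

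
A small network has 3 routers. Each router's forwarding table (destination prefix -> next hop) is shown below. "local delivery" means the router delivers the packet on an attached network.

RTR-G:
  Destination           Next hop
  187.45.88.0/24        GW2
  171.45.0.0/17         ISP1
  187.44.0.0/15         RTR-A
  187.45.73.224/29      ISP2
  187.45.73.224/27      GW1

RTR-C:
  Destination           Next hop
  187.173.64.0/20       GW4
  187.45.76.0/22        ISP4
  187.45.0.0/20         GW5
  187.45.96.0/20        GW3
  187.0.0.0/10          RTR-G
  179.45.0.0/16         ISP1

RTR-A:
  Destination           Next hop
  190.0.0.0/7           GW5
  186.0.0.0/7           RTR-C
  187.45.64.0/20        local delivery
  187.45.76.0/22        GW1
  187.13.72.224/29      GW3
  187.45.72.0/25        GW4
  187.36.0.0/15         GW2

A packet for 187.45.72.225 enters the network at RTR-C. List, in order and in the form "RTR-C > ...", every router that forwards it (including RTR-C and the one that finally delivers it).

RTR-C > RTR-G > RTR-A

At RTR-C: longest match for 187.45.72.225 is 187.0.0.0/10 -> RTR-G
At RTR-G: longest match for 187.45.72.225 is 187.44.0.0/15 -> RTR-A
At RTR-A: longest match for 187.45.72.225 is 187.45.64.0/20 -> local delivery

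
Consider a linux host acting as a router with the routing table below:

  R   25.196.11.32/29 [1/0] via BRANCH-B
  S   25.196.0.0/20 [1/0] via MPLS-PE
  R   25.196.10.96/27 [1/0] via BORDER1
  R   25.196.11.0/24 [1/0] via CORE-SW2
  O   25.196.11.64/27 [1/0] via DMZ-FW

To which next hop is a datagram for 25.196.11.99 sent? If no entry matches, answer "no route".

CORE-SW2

Routes whose prefix contains 25.196.11.99:
  25.196.0.0/20 (25.196.0.0 - 25.196.15.255) -> MPLS-PE
  25.196.11.0/24 (25.196.11.0 - 25.196.11.255) -> CORE-SW2
More-specific entries that do NOT match:
  25.196.11.32/29 (25.196.11.32 - 25.196.11.39) does not contain 25.196.11.99
  25.196.10.96/27 (25.196.10.96 - 25.196.10.127) does not contain 25.196.11.99
  25.196.11.64/27 (25.196.11.64 - 25.196.11.95) does not contain 25.196.11.99
Longest matching prefix is /24 -> next hop CORE-SW2.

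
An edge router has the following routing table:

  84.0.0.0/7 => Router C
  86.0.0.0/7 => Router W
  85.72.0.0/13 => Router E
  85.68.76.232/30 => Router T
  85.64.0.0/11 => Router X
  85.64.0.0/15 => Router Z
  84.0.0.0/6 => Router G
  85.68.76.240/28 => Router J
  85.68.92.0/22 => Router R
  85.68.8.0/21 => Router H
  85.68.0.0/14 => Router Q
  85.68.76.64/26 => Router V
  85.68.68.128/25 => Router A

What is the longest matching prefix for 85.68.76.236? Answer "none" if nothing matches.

Entries matching 85.68.76.236:
  84.0.0.0/6 (84.0.0.0 - 87.255.255.255)
  84.0.0.0/7 (84.0.0.0 - 85.255.255.255)
  85.64.0.0/11 (85.64.0.0 - 85.95.255.255)
  85.68.0.0/14 (85.68.0.0 - 85.71.255.255)
Most specific is 85.68.0.0/14.

85.68.0.0/14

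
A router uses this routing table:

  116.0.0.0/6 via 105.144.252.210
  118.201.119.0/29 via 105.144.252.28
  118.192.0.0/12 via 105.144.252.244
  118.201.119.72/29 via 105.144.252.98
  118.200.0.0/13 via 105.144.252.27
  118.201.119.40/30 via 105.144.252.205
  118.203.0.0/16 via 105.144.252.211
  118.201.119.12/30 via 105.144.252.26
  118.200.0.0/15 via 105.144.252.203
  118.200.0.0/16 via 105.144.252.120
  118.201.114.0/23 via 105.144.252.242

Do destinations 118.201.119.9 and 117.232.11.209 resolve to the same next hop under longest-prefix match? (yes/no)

118.201.119.9: longest match 118.200.0.0/15 -> 105.144.252.203
117.232.11.209: longest match 116.0.0.0/6 -> 105.144.252.210

no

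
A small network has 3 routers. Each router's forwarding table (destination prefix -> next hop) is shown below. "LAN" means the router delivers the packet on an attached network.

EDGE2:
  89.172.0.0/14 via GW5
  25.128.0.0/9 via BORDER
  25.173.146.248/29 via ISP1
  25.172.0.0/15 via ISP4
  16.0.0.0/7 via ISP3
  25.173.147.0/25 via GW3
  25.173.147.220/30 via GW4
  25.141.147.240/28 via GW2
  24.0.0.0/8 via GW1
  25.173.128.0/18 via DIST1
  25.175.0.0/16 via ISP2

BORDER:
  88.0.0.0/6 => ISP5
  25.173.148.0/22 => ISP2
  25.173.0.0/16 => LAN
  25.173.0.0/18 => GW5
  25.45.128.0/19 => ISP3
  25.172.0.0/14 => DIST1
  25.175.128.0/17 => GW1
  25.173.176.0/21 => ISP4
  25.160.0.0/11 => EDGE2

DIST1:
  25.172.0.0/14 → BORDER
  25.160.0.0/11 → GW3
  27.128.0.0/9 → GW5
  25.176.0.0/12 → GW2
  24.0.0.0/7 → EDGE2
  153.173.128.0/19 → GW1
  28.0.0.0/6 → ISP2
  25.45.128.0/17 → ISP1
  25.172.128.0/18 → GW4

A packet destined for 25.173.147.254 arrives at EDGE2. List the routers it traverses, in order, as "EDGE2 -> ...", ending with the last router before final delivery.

At EDGE2: longest match for 25.173.147.254 is 25.173.128.0/18 -> DIST1
At DIST1: longest match for 25.173.147.254 is 25.172.0.0/14 -> BORDER
At BORDER: longest match for 25.173.147.254 is 25.173.0.0/16 -> LAN

EDGE2 -> DIST1 -> BORDER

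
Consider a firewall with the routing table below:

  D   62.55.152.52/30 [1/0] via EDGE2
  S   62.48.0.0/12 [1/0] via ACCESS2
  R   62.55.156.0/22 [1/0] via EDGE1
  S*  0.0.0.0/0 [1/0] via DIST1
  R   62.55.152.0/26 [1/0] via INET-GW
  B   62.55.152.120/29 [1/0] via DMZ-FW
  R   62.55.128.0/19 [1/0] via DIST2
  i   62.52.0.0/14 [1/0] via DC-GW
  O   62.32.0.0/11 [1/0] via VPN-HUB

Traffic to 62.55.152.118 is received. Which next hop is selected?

Routes whose prefix contains 62.55.152.118:
  0.0.0.0/0 (default, matches everything) -> DIST1
  62.32.0.0/11 (62.32.0.0 - 62.63.255.255) -> VPN-HUB
  62.48.0.0/12 (62.48.0.0 - 62.63.255.255) -> ACCESS2
  62.52.0.0/14 (62.52.0.0 - 62.55.255.255) -> DC-GW
  62.55.128.0/19 (62.55.128.0 - 62.55.159.255) -> DIST2
More-specific entries that do NOT match:
  62.55.152.52/30 (62.55.152.52 - 62.55.152.55) does not contain 62.55.152.118
  62.55.152.120/29 (62.55.152.120 - 62.55.152.127) does not contain 62.55.152.118
  62.55.152.0/26 (62.55.152.0 - 62.55.152.63) does not contain 62.55.152.118
  62.55.156.0/22 (62.55.156.0 - 62.55.159.255) does not contain 62.55.152.118
Longest matching prefix is /19 -> next hop DIST2.

DIST2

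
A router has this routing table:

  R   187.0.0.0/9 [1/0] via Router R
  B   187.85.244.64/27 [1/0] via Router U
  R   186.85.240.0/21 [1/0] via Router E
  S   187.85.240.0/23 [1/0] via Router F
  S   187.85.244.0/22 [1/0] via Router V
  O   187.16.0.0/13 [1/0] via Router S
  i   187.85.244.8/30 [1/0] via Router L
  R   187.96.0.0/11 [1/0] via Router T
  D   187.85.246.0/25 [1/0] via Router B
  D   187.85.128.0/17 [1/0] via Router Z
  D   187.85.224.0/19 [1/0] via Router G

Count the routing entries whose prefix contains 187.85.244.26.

Prefixes containing 187.85.244.26:
  187.0.0.0/9 (187.0.0.0 - 187.127.255.255)
  187.85.128.0/17 (187.85.128.0 - 187.85.255.255)
  187.85.224.0/19 (187.85.224.0 - 187.85.255.255)
  187.85.244.0/22 (187.85.244.0 - 187.85.247.255)
Total matching entries: 4.

4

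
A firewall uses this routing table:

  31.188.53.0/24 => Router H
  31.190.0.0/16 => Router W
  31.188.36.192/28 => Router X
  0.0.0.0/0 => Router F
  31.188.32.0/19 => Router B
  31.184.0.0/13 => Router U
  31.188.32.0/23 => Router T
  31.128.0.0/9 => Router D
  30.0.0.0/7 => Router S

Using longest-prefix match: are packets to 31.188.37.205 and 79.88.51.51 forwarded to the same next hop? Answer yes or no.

no

31.188.37.205: longest match 31.188.32.0/19 -> Router B
79.88.51.51: longest match 0.0.0.0/0 -> Router F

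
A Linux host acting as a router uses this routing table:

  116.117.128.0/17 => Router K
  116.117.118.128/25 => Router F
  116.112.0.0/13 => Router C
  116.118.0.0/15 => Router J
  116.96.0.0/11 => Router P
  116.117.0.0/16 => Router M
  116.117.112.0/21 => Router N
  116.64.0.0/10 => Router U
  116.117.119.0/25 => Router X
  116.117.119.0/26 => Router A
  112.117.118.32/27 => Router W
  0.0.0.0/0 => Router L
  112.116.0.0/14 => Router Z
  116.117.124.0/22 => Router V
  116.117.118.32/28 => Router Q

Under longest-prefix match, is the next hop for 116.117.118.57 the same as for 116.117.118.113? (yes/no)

yes

116.117.118.57: longest match 116.117.112.0/21 -> Router N
116.117.118.113: longest match 116.117.112.0/21 -> Router N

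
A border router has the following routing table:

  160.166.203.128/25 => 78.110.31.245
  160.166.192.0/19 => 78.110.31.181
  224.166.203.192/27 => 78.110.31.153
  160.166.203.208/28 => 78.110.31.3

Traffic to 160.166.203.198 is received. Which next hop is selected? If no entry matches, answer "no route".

78.110.31.245

Routes whose prefix contains 160.166.203.198:
  160.166.192.0/19 (160.166.192.0 - 160.166.223.255) -> 78.110.31.181
  160.166.203.128/25 (160.166.203.128 - 160.166.203.255) -> 78.110.31.245
More-specific entries that do NOT match:
  160.166.203.208/28 (160.166.203.208 - 160.166.203.223) does not contain 160.166.203.198
  224.166.203.192/27 (224.166.203.192 - 224.166.203.223) does not contain 160.166.203.198
Longest matching prefix is /25 -> next hop 78.110.31.245.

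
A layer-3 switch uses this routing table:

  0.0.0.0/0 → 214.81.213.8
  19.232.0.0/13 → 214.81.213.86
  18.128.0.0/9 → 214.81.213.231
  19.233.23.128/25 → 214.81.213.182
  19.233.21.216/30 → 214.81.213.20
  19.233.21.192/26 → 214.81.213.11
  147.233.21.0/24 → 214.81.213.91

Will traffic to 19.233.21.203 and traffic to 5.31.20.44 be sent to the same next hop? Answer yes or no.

19.233.21.203: longest match 19.233.21.192/26 -> 214.81.213.11
5.31.20.44: longest match 0.0.0.0/0 -> 214.81.213.8

no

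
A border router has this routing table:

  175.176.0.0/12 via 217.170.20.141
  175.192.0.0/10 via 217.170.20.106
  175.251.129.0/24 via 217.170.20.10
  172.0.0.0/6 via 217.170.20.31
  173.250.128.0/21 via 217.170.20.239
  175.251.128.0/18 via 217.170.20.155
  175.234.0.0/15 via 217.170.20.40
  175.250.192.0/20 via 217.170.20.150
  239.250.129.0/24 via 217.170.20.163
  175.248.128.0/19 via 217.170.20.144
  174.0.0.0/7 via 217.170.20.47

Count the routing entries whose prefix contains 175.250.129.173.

Prefixes containing 175.250.129.173:
  172.0.0.0/6 (172.0.0.0 - 175.255.255.255)
  174.0.0.0/7 (174.0.0.0 - 175.255.255.255)
  175.192.0.0/10 (175.192.0.0 - 175.255.255.255)
Total matching entries: 3.

3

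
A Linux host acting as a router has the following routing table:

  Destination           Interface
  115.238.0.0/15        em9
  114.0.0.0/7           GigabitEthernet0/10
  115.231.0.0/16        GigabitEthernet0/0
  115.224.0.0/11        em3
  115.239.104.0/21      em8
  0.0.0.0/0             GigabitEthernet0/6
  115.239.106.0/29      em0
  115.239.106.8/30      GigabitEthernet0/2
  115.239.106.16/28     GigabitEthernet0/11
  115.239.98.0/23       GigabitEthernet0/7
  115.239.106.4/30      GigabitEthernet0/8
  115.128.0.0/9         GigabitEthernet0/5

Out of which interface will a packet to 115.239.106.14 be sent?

em8

Routes whose prefix contains 115.239.106.14:
  0.0.0.0/0 (default, matches everything) -> GigabitEthernet0/6
  114.0.0.0/7 (114.0.0.0 - 115.255.255.255) -> GigabitEthernet0/10
  115.128.0.0/9 (115.128.0.0 - 115.255.255.255) -> GigabitEthernet0/5
  115.224.0.0/11 (115.224.0.0 - 115.255.255.255) -> em3
  115.238.0.0/15 (115.238.0.0 - 115.239.255.255) -> em9
  115.239.104.0/21 (115.239.104.0 - 115.239.111.255) -> em8
More-specific entries that do NOT match:
  115.239.106.8/30 (115.239.106.8 - 115.239.106.11) does not contain 115.239.106.14
  115.239.106.4/30 (115.239.106.4 - 115.239.106.7) does not contain 115.239.106.14
  115.239.106.0/29 (115.239.106.0 - 115.239.106.7) does not contain 115.239.106.14
  115.239.106.16/28 (115.239.106.16 - 115.239.106.31) does not contain 115.239.106.14
  115.239.98.0/23 (115.239.98.0 - 115.239.99.255) does not contain 115.239.106.14
Longest matching prefix is /21 -> interface em8.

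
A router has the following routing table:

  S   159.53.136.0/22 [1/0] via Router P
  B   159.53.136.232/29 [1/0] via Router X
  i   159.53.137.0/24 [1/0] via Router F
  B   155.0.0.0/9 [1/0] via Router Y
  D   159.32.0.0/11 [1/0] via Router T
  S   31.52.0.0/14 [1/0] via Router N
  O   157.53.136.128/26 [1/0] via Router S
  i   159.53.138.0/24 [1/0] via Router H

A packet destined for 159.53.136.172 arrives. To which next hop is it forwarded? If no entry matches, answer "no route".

Router P

Routes whose prefix contains 159.53.136.172:
  159.32.0.0/11 (159.32.0.0 - 159.63.255.255) -> Router T
  159.53.136.0/22 (159.53.136.0 - 159.53.139.255) -> Router P
More-specific entries that do NOT match:
  159.53.136.232/29 (159.53.136.232 - 159.53.136.239) does not contain 159.53.136.172
  157.53.136.128/26 (157.53.136.128 - 157.53.136.191) does not contain 159.53.136.172
  159.53.137.0/24 (159.53.137.0 - 159.53.137.255) does not contain 159.53.136.172
  159.53.138.0/24 (159.53.138.0 - 159.53.138.255) does not contain 159.53.136.172
Longest matching prefix is /22 -> next hop Router P.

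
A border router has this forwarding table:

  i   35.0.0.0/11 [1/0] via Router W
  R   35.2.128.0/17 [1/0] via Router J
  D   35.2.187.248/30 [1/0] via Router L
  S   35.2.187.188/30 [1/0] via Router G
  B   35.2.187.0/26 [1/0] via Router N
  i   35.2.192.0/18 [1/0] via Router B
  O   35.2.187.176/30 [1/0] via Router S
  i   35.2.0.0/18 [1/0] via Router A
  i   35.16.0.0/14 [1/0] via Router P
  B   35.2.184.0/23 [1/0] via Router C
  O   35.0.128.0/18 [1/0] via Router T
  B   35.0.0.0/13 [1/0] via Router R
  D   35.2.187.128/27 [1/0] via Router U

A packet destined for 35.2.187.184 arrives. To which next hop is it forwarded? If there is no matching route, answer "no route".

Router J

Routes whose prefix contains 35.2.187.184:
  35.0.0.0/11 (35.0.0.0 - 35.31.255.255) -> Router W
  35.0.0.0/13 (35.0.0.0 - 35.7.255.255) -> Router R
  35.2.128.0/17 (35.2.128.0 - 35.2.255.255) -> Router J
More-specific entries that do NOT match:
  35.2.187.248/30 (35.2.187.248 - 35.2.187.251) does not contain 35.2.187.184
  35.2.187.188/30 (35.2.187.188 - 35.2.187.191) does not contain 35.2.187.184
  35.2.187.176/30 (35.2.187.176 - 35.2.187.179) does not contain 35.2.187.184
  35.2.187.128/27 (35.2.187.128 - 35.2.187.159) does not contain 35.2.187.184
  35.2.187.0/26 (35.2.187.0 - 35.2.187.63) does not contain 35.2.187.184
  35.2.184.0/23 (35.2.184.0 - 35.2.185.255) does not contain 35.2.187.184
  35.2.192.0/18 (35.2.192.0 - 35.2.255.255) does not contain 35.2.187.184
  35.2.0.0/18 (35.2.0.0 - 35.2.63.255) does not contain 35.2.187.184
  35.0.128.0/18 (35.0.128.0 - 35.0.191.255) does not contain 35.2.187.184
Longest matching prefix is /17 -> next hop Router J.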